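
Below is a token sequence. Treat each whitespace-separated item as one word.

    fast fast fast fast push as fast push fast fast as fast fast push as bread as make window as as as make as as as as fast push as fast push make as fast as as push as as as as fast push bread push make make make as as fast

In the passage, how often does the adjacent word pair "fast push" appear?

Scanning the 51 overlapping bigram windows for "fast push":
  position 4–5: fast push
  position 7–8: fast push
  position 13–14: fast push
  position 28–29: fast push
  position 31–32: fast push
  position 43–44: fast push

6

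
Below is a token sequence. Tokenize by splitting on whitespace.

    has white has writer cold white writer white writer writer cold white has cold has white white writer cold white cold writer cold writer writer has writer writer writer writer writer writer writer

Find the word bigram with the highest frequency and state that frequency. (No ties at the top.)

Bigram frequencies (highest first):
  writer writer: 8
  writer cold: 4
  cold white: 3
  white writer: 3
  has white: 2
  white has: 2
  … (8 more, each ≤ 2)

"writer writer", 8 times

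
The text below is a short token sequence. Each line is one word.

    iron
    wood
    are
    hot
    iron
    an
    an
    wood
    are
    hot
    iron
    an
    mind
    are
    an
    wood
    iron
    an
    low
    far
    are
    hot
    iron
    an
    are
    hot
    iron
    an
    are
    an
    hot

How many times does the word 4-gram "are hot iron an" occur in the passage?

Scanning the 28 overlapping 4-gram windows for "are hot iron an":
  position 3–6: are hot iron an
  position 9–12: are hot iron an
  position 21–24: are hot iron an
  position 25–28: are hot iron an

4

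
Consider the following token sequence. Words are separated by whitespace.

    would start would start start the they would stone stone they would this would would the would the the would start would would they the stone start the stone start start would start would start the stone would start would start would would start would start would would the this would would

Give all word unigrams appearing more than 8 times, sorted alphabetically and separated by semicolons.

Unigram counts meeting the condition (more than 8 times):
  start: 13
  would: 21

start; would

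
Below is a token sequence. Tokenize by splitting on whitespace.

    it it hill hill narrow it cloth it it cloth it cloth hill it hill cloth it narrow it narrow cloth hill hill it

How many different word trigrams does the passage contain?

21

24 tokens → 22 trigram windows in total.
Repeated trigrams (each contributes count−1 duplicates):
  it cloth it: 2
1 duplicate windows → 22 − 1 = 21 distinct.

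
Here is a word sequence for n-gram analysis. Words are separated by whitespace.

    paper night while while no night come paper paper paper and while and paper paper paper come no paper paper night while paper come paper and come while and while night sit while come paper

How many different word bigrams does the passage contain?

35 tokens → 34 bigram windows in total.
Repeated bigrams (each contributes count−1 duplicates):
  paper paper: 5
  come paper: 3
  and while: 2
  night while: 2
  paper and: 2
  paper come: 2
  paper night: 2
  while and: 2
12 duplicate windows → 34 − 12 = 22 distinct.

22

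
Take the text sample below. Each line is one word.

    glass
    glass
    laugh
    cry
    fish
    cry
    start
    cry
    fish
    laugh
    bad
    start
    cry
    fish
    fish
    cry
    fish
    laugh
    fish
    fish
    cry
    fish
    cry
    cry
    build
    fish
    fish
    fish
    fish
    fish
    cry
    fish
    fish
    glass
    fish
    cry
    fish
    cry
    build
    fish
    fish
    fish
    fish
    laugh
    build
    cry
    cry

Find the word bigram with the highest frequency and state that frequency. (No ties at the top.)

"fish fish", 10 times

Bigram frequencies (highest first):
  fish fish: 10
  cry fish: 7
  fish cry: 7
  fish laugh: 3
  start cry: 2
  cry cry: 2
  … (13 more, each ≤ 2)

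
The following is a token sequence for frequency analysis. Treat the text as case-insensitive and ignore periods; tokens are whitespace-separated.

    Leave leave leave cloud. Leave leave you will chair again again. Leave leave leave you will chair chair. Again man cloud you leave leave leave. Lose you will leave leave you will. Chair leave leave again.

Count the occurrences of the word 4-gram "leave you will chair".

3

Scanning the 33 overlapping 4-gram windows for "leave you will chair":
  position 6–9: leave you will chair
  position 14–17: leave you will chair
  position 30–33: leave you will chair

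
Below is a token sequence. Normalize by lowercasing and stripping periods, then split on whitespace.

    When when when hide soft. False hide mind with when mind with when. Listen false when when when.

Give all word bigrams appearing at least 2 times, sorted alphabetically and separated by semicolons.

Bigram counts meeting the condition (at least 2 times):
  mind with: 2
  when when: 4
  with when: 2

mind with; when when; with when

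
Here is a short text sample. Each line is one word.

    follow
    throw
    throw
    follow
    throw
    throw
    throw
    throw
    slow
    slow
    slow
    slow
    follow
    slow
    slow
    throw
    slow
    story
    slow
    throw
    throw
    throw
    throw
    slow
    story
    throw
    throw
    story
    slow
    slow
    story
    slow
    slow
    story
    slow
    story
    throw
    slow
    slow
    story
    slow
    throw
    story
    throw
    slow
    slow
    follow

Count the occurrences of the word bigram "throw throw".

Scanning the 46 overlapping bigram windows for "throw throw":
  position 2–3: throw throw
  position 5–6: throw throw
  position 6–7: throw throw
  position 7–8: throw throw
  position 20–21: throw throw
  position 21–22: throw throw
  position 22–23: throw throw
  position 26–27: throw throw

8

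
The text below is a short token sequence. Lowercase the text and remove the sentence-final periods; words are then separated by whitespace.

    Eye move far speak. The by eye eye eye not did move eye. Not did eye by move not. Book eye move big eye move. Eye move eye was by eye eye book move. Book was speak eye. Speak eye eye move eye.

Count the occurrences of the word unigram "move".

Scanning the 43 tokens for "move":
  position 2: move
  position 12: move
  position 18: move
  position 22: move
  position 25: move
  position 27: move
  position 34: move
  position 42: move

8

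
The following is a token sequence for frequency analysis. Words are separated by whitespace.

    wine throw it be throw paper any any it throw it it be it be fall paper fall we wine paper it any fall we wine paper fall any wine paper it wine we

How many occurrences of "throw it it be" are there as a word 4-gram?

Scanning the 31 overlapping 4-gram windows for "throw it it be":
  position 10–13: throw it it be

1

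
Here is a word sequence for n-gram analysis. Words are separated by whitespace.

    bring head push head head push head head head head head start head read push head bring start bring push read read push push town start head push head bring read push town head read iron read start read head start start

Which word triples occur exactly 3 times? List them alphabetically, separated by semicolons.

head head head; head push head

Trigram counts meeting the condition (exactly 3 times):
  head head head: 3
  head push head: 3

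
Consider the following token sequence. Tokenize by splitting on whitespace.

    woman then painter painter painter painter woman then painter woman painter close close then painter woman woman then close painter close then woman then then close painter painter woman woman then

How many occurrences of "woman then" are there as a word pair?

Scanning the 30 overlapping bigram windows for "woman then":
  position 1–2: woman then
  position 7–8: woman then
  position 17–18: woman then
  position 23–24: woman then
  position 30–31: woman then

5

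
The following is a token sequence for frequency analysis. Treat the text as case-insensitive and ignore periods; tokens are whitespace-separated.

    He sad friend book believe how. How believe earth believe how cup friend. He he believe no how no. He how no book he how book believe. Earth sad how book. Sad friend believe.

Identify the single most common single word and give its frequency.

Unigram frequencies (highest first):
  how: 7
  believe: 6
  he: 5
  book: 4
  sad: 3
  friend: 3
  … (3 more, each ≤ 3)

"how", 7 times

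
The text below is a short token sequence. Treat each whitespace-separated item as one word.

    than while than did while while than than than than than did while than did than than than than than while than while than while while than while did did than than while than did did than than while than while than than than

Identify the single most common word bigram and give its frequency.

"than than", 12 times

Bigram frequencies (highest first):
  than than: 12
  while than: 9
  than while: 8
  than did: 4
  did than: 3
  did while: 2
  … (3 more, each ≤ 2)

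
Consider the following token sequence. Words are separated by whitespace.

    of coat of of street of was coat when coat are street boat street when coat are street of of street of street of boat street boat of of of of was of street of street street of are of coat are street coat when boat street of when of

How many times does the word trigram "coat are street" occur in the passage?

Scanning the 48 overlapping trigram windows for "coat are street":
  position 10–12: coat are street
  position 16–18: coat are street
  position 41–43: coat are street

3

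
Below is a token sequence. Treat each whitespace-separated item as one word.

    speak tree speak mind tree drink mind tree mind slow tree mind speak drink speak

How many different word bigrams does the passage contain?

12

15 tokens → 14 bigram windows in total.
Repeated bigrams (each contributes count−1 duplicates):
  mind tree: 2
  tree mind: 2
2 duplicate windows → 14 − 2 = 12 distinct.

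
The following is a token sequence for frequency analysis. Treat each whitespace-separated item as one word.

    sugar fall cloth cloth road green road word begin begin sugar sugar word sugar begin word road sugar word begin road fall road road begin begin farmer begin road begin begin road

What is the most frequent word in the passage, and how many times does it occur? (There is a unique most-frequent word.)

"begin", 9 times

Unigram frequencies (highest first):
  begin: 9
  road: 8
  sugar: 5
  word: 4
  fall: 2
  cloth: 2
  … (2 more, each ≤ 1)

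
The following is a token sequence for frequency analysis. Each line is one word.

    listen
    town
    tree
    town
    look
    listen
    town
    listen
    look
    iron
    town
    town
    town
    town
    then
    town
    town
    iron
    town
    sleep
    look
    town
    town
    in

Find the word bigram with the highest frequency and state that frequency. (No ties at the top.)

"town town", 5 times

Bigram frequencies (highest first):
  town town: 5
  listen town: 2
  iron town: 2
  town tree: 1
  tree town: 1
  town look: 1
  … (11 more, each ≤ 1)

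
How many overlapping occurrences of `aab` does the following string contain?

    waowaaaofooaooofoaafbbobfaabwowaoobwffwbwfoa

Sliding a length-3 window over the 44 characters (42 positions):
  position 26–28: aab

1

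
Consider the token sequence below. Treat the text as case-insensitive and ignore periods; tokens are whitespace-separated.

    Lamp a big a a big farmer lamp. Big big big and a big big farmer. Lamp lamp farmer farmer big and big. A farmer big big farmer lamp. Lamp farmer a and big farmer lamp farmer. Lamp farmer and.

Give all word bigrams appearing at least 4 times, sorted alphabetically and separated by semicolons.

big big; big farmer; farmer lamp; lamp farmer

Bigram counts meeting the condition (at least 4 times):
  big big: 4
  big farmer: 4
  farmer lamp: 5
  lamp farmer: 4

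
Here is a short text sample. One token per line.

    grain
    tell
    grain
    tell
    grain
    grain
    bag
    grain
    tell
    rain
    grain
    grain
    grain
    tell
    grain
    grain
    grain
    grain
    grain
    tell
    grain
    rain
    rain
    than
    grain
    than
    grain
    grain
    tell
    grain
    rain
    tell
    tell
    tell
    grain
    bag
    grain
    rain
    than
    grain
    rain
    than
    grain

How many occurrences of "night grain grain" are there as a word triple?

0

Scanning the 41 overlapping trigram windows for "night grain grain":
  (none found)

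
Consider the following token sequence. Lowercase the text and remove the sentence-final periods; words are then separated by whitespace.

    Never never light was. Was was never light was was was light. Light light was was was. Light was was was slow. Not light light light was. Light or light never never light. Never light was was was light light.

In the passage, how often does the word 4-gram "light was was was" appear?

5

Scanning the 37 overlapping 4-gram windows for "light was was was":
  position 3–6: light was was was
  position 8–11: light was was was
  position 14–17: light was was was
  position 18–21: light was was was
  position 35–38: light was was was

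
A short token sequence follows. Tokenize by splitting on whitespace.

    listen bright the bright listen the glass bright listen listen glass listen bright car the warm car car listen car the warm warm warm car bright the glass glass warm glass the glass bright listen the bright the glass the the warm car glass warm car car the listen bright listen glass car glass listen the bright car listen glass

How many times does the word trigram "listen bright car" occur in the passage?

Scanning the 58 overlapping trigram windows for "listen bright car":
  position 12–14: listen bright car

1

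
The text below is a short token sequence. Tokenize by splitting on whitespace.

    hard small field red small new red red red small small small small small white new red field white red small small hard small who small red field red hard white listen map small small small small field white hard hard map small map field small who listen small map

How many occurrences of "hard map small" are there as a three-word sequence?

1

Scanning the 48 overlapping trigram windows for "hard map small":
  position 41–43: hard map small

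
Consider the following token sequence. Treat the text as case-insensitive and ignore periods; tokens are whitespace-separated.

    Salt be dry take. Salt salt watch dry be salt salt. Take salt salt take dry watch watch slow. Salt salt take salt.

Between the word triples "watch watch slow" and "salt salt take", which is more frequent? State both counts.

"watch watch slow": 1 occurrence
"salt salt take": 3 occurrences

"salt salt take" (3 vs 1)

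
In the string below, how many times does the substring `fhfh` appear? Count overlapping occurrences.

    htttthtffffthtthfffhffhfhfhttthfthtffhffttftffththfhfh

Sliding a length-4 window over the 54 characters (51 positions):
  position 22–25: fhfh
  position 24–27: fhfh
  position 51–54: fhfh

3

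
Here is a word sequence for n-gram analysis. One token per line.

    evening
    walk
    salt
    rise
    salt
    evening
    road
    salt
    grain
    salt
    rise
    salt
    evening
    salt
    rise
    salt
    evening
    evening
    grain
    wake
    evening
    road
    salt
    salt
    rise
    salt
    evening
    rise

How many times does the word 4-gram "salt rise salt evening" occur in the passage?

4

Scanning the 25 overlapping 4-gram windows for "salt rise salt evening":
  position 3–6: salt rise salt evening
  position 10–13: salt rise salt evening
  position 14–17: salt rise salt evening
  position 24–27: salt rise salt evening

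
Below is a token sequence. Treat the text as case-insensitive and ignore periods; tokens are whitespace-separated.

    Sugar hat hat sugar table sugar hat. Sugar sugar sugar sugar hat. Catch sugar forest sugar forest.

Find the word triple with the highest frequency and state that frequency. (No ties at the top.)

"sugar sugar sugar", 2 times

Trigram frequencies (highest first):
  sugar sugar sugar: 2
  sugar hat hat: 1
  hat hat sugar: 1
  hat sugar table: 1
  sugar table sugar: 1
  table sugar hat: 1
  … (8 more, each ≤ 1)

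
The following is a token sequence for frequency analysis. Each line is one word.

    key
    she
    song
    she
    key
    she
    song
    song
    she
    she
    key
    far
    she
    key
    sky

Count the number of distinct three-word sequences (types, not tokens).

15 tokens → 13 trigram windows in total.
Repeated trigrams (each contributes count−1 duplicates):
  key she song: 2
1 duplicate windows → 13 − 1 = 12 distinct.

12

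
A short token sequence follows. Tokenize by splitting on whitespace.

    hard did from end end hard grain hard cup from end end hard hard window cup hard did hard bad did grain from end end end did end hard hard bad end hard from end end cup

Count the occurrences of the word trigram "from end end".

Scanning the 35 overlapping trigram windows for "from end end":
  position 3–5: from end end
  position 10–12: from end end
  position 23–25: from end end
  position 34–36: from end end

4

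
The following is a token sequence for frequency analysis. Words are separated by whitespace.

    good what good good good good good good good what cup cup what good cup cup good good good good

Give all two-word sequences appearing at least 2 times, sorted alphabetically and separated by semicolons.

cup cup; good good; good what; what good

Bigram counts meeting the condition (at least 2 times):
  cup cup: 2
  good good: 9
  good what: 2
  what good: 2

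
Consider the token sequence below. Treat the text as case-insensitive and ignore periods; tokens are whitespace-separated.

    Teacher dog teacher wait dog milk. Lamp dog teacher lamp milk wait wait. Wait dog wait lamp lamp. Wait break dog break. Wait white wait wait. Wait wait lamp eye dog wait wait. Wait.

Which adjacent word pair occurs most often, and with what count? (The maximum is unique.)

"wait wait", 7 times

Bigram frequencies (highest first):
  wait wait: 7
  dog teacher: 2
  wait dog: 2
  dog wait: 2
  wait lamp: 2
  teacher dog: 1
  … (17 more, each ≤ 1)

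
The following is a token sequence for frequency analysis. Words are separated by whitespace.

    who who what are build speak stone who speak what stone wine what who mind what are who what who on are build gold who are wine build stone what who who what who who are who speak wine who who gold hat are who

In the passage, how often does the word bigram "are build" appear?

Scanning the 44 overlapping bigram windows for "are build":
  position 4–5: are build
  position 22–23: are build

2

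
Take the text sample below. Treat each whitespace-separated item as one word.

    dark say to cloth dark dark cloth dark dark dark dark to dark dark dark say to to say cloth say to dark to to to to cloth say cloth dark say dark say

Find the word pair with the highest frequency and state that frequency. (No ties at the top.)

"dark dark", 6 times

Bigram frequencies (highest first):
  dark dark: 6
  dark say: 4
  to to: 4
  say to: 3
  cloth dark: 3
  to cloth: 2
  … (7 more, each ≤ 2)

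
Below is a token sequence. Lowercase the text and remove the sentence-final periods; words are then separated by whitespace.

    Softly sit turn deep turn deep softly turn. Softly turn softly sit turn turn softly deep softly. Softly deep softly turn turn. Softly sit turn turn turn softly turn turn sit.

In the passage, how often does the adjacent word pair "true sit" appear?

Scanning the 30 overlapping bigram windows for "true sit":
  (none found)

0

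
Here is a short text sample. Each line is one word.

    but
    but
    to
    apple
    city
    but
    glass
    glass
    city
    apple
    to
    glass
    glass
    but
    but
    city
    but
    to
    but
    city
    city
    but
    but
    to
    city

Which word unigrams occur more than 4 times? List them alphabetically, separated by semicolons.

but; city

Unigram counts meeting the condition (more than 4 times):
  but: 9
  city: 6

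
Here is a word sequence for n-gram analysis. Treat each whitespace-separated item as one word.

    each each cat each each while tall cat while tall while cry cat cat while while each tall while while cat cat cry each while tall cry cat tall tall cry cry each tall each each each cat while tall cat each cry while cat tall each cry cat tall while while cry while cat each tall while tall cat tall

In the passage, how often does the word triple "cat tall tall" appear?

1

Scanning the 59 overlapping trigram windows for "cat tall tall":
  position 28–30: cat tall tall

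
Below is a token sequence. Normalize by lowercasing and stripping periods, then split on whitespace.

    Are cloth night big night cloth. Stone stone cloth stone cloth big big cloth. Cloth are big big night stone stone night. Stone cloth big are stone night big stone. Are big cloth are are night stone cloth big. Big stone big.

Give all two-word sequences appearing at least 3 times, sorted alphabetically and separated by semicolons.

Bigram counts meeting the condition (at least 3 times):
  big big: 3
  cloth big: 3
  night stone: 3
  stone cloth: 4

big big; cloth big; night stone; stone cloth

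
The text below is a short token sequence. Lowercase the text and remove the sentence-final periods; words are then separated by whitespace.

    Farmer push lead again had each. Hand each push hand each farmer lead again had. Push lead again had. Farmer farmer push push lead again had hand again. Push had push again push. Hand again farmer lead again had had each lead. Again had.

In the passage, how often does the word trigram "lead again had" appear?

Scanning the 42 overlapping trigram windows for "lead again had":
  position 3–5: lead again had
  position 13–15: lead again had
  position 17–19: lead again had
  position 24–26: lead again had
  position 37–39: lead again had
  position 42–44: lead again had

6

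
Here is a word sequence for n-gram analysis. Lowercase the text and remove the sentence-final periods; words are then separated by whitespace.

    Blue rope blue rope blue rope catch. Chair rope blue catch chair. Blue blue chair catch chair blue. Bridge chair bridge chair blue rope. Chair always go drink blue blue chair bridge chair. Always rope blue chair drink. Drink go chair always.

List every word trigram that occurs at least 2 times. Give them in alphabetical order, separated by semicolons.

Trigram counts meeting the condition (at least 2 times):
  blue blue chair: 2
  blue rope blue: 2
  catch chair blue: 2
  chair bridge chair: 2
  rope blue rope: 2

blue blue chair; blue rope blue; catch chair blue; chair bridge chair; rope blue rope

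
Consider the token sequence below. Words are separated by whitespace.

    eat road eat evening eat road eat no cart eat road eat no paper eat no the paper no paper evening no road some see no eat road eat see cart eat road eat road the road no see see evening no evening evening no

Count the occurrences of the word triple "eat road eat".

Scanning the 43 overlapping trigram windows for "eat road eat":
  position 1–3: eat road eat
  position 5–7: eat road eat
  position 10–12: eat road eat
  position 27–29: eat road eat
  position 32–34: eat road eat

5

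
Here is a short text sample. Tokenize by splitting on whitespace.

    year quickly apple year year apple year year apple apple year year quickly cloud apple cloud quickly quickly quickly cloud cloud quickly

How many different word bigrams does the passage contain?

12

22 tokens → 21 bigram windows in total.
Repeated bigrams (each contributes count−1 duplicates):
  apple year: 3
  year year: 3
  cloud quickly: 2
  quickly cloud: 2
  quickly quickly: 2
  year apple: 2
  year quickly: 2
9 duplicate windows → 21 − 9 = 12 distinct.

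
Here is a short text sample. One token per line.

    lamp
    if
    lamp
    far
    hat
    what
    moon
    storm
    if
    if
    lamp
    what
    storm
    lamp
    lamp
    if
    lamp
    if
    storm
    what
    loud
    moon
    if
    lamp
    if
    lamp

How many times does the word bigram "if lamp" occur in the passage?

Scanning the 25 overlapping bigram windows for "if lamp":
  position 2–3: if lamp
  position 10–11: if lamp
  position 16–17: if lamp
  position 23–24: if lamp
  position 25–26: if lamp

5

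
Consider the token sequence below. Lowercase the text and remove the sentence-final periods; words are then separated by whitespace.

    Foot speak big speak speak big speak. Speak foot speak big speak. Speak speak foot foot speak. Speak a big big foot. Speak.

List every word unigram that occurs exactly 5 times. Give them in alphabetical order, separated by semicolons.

Unigram counts meeting the condition (exactly 5 times):
  big: 5
  foot: 5

big; foot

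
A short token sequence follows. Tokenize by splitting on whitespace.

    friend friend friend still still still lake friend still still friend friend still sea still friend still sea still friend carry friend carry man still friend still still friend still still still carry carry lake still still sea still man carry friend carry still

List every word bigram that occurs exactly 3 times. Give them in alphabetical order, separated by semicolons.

friend carry; friend friend; sea still; still sea

Bigram counts meeting the condition (exactly 3 times):
  friend carry: 3
  friend friend: 3
  sea still: 3
  still sea: 3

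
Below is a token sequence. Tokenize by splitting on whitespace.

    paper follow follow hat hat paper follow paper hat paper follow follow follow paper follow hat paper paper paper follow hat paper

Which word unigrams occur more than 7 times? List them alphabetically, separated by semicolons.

follow; paper

Unigram counts meeting the condition (more than 7 times):
  follow: 8
  paper: 9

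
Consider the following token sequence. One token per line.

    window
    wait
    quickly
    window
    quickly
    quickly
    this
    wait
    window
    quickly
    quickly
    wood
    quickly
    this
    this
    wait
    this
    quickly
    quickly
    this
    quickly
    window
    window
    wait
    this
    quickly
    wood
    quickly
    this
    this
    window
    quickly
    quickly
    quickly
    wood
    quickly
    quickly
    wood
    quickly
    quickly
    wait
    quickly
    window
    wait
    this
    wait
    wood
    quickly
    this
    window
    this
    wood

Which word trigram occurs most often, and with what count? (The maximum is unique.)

"quickly wood quickly", 4 times

Trigram frequencies (highest first):
  quickly wood quickly: 4
  window quickly quickly: 3
  quickly quickly wood: 3
  wood quickly this: 3
  wait quickly window: 2
  quickly quickly this: 2
  … (29 more, each ≤ 2)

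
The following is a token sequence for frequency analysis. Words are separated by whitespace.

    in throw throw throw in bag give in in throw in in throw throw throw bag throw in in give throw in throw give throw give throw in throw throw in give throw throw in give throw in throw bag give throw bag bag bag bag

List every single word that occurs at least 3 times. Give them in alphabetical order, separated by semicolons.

Unigram counts meeting the condition (at least 3 times):
  bag: 7
  give: 7
  in: 13
  throw: 19

bag; give; in; throw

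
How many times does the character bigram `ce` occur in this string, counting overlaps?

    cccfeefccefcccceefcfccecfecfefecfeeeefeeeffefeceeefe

Sliding a length-2 window over the 52 characters (51 positions):
  position 9–10: ce
  position 15–16: ce
  position 22–23: ce
  position 47–48: ce

4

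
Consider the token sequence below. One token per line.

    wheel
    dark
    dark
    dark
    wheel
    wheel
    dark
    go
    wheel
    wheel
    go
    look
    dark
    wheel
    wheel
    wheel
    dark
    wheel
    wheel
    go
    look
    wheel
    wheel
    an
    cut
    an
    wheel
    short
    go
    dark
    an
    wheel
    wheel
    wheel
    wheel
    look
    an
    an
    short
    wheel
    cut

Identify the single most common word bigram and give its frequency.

Bigram frequencies (highest first):
  wheel wheel: 9
  wheel dark: 3
  dark wheel: 3
  dark dark: 2
  wheel go: 2
  go look: 2
  … (18 more, each ≤ 2)

"wheel wheel", 9 times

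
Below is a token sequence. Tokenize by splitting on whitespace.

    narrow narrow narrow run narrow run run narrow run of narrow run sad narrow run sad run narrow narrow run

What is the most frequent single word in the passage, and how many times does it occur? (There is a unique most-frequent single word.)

"narrow", 9 times

Unigram frequencies (highest first):
  narrow: 9
  run: 8
  sad: 2
  of: 1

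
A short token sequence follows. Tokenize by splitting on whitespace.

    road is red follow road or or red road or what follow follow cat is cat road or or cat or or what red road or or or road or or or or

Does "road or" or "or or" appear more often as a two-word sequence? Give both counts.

"or or" (8 vs 5)

"road or": 5 occurrences
"or or": 8 occurrences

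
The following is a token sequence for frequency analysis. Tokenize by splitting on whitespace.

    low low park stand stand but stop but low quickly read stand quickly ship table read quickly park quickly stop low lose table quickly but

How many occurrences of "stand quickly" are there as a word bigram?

Scanning the 24 overlapping bigram windows for "stand quickly":
  position 12–13: stand quickly

1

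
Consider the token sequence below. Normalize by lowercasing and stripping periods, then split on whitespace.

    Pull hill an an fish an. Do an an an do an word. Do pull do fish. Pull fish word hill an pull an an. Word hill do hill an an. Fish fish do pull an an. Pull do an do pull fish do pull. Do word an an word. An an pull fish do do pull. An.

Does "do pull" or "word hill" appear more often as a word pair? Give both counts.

"do pull" (5 vs 2)

"do pull": 5 occurrences
"word hill": 2 occurrences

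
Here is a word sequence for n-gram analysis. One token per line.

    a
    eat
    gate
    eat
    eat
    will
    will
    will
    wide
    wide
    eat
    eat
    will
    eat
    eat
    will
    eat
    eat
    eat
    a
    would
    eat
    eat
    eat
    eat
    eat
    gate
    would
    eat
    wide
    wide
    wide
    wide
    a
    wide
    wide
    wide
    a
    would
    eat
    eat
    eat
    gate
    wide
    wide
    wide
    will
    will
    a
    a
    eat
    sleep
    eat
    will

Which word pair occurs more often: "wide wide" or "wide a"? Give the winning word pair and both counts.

"wide wide" (8 vs 2)

"wide wide": 8 occurrences
"wide a": 2 occurrences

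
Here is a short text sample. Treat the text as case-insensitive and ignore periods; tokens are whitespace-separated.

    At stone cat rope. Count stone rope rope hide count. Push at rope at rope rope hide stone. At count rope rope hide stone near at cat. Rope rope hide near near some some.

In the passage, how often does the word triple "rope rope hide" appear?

4

Scanning the 32 overlapping trigram windows for "rope rope hide":
  position 7–9: rope rope hide
  position 15–17: rope rope hide
  position 21–23: rope rope hide
  position 28–30: rope rope hide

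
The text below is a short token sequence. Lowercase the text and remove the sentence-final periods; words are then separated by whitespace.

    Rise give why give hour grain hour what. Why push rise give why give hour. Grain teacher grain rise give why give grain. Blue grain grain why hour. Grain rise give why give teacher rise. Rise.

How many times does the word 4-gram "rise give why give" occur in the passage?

4

Scanning the 33 overlapping 4-gram windows for "rise give why give":
  position 1–4: rise give why give
  position 11–14: rise give why give
  position 19–22: rise give why give
  position 30–33: rise give why give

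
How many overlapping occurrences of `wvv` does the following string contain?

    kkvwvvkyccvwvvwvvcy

3

Sliding a length-3 window over the 19 characters (17 positions):
  position 4–6: wvv
  position 12–14: wvv
  position 15–17: wvv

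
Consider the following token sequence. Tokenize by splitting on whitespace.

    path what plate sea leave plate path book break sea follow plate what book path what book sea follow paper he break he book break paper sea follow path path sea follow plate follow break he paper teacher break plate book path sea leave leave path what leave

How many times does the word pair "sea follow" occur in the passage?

Scanning the 47 overlapping bigram windows for "sea follow":
  position 10–11: sea follow
  position 18–19: sea follow
  position 27–28: sea follow
  position 31–32: sea follow

4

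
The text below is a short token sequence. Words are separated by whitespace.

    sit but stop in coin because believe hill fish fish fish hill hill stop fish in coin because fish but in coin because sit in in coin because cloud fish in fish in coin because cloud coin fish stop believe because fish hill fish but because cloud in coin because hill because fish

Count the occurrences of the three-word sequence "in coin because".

6

Scanning the 51 overlapping trigram windows for "in coin because":
  position 4–6: in coin because
  position 16–18: in coin because
  position 21–23: in coin because
  position 26–28: in coin because
  position 33–35: in coin because
  position 48–50: in coin because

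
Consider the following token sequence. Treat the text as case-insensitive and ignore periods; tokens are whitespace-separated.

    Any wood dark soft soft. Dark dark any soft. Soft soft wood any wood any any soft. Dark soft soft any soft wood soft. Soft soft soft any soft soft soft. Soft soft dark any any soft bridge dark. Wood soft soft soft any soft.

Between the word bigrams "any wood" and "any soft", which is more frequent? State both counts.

"any wood": 2 occurrences
"any soft": 6 occurrences

"any soft" (6 vs 2)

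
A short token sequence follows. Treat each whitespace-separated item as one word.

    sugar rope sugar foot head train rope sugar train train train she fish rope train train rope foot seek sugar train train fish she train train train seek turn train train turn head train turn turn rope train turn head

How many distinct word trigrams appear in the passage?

35

40 tokens → 38 trigram windows in total.
Repeated trigrams (each contributes count−1 duplicates):
  sugar train train: 2
  train train train: 2
  train turn head: 2
3 duplicate windows → 38 − 3 = 35 distinct.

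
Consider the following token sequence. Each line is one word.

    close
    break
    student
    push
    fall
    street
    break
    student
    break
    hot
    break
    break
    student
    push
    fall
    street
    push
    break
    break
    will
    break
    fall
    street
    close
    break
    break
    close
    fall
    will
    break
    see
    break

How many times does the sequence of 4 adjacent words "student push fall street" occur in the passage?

2

Scanning the 29 overlapping 4-gram windows for "student push fall street":
  position 3–6: student push fall street
  position 13–16: student push fall street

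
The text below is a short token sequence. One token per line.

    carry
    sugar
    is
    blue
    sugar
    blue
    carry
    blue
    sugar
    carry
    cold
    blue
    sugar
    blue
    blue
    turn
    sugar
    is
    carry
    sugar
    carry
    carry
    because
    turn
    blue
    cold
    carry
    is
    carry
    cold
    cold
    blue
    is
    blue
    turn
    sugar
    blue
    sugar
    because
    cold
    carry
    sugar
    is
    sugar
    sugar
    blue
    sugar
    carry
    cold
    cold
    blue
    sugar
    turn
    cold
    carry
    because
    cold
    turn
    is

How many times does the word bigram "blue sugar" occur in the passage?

6

Scanning the 58 overlapping bigram windows for "blue sugar":
  position 4–5: blue sugar
  position 8–9: blue sugar
  position 12–13: blue sugar
  position 37–38: blue sugar
  position 46–47: blue sugar
  position 51–52: blue sugar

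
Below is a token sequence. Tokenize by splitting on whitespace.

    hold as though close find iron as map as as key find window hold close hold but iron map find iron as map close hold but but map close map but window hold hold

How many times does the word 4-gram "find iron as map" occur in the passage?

2

Scanning the 31 overlapping 4-gram windows for "find iron as map":
  position 5–8: find iron as map
  position 20–23: find iron as map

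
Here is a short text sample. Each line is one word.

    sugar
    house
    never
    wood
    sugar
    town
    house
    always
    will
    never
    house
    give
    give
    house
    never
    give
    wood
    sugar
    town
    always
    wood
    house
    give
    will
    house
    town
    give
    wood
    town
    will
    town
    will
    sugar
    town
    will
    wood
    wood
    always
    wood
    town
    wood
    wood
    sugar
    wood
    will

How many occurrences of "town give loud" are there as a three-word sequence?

0

Scanning the 43 overlapping trigram windows for "town give loud":
  (none found)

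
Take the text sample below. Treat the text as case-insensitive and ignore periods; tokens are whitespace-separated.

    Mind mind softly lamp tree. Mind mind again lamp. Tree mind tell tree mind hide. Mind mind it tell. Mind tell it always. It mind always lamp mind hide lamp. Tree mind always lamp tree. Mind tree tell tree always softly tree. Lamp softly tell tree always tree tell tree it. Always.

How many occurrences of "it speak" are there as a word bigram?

0

Scanning the 51 overlapping bigram windows for "it speak":
  (none found)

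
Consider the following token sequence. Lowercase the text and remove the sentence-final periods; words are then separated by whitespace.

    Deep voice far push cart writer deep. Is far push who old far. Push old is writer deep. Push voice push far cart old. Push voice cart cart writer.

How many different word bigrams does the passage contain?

29 tokens → 28 bigram windows in total.
Repeated bigrams (each contributes count−1 duplicates):
  far push: 3
  cart writer: 2
  push voice: 2
  writer deep: 2
5 duplicate windows → 28 − 5 = 23 distinct.

23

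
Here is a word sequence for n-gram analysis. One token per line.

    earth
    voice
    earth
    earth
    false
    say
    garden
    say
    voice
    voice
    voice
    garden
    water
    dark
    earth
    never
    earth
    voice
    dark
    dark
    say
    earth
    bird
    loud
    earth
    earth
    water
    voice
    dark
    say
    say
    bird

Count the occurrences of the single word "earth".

8

Scanning the 32 tokens for "earth":
  position 1: earth
  position 3: earth
  position 4: earth
  position 15: earth
  position 17: earth
  position 22: earth
  position 25: earth
  position 26: earth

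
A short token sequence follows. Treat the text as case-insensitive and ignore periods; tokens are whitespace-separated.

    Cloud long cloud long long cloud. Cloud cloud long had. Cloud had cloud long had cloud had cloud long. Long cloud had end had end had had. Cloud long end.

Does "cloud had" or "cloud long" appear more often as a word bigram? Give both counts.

"cloud long" (6 vs 3)

"cloud had": 3 occurrences
"cloud long": 6 occurrences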